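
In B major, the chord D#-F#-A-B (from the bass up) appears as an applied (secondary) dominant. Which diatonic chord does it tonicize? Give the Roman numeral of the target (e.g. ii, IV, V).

The chord is a dominant seventh chord on B.
A dominant resolves down a perfect fifth: B → E. In B major, E is scale degree 4, i.e. IV.

IV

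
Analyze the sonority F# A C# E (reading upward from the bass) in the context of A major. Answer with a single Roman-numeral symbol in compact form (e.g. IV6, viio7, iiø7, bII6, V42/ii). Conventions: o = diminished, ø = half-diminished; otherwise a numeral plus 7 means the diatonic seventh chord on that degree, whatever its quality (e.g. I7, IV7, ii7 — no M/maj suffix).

The pitches F#-A-C#-E form a minor seventh chord rooted on F#.
F# is scale degree 6 in A major, and a minor seventh chord on that degree is written vi7.

vi7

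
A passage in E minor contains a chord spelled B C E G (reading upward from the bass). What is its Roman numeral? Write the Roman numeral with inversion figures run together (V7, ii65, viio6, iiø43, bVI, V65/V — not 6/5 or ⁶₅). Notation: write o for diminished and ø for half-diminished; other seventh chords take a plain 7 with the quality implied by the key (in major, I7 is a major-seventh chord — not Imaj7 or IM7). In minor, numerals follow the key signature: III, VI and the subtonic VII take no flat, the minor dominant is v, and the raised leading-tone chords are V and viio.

VI42

The pitches C-E-G-B form a major seventh chord rooted on C.
In E minor, C is the submediant; the diatonic major seventh chord there is VI7.
With B in the bass the chord is in third inversion, so the figured bass is 42.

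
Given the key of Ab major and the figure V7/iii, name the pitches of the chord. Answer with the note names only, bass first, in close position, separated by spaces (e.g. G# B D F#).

The slash means an applied dominant: we want the dominant of iii. In Ab major, iii is C minor, and its dominant is built on G.
Building a dominant seventh chord on G gives G-B-D-F.

G B D F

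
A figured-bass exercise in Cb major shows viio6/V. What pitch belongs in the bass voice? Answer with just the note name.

Ab

The applied chord viio6/V is rooted on F: F-Ab-Cb.
The figure 6 means first inversion — the third is in the bass.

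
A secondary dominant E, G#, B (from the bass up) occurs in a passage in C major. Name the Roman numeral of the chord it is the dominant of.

vi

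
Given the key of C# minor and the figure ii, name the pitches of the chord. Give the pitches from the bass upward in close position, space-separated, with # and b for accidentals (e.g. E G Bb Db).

ii is the minor supertonic, borrowed from the parallel major (the Dorian ii). In C# minor that root is D#.
So the chord is D#-F#-A#, a minor triad.

D# F# A#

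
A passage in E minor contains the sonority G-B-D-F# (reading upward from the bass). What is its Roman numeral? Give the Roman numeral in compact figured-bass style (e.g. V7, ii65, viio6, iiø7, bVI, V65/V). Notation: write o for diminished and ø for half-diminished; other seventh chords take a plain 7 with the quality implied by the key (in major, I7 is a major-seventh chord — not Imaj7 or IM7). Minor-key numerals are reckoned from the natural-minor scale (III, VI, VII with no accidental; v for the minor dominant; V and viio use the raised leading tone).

Stacked in thirds the chord is G-B-D-F#: a major seventh chord on G.
G is scale degree 3 in E minor, and a major seventh chord on that degree is written III7.

III7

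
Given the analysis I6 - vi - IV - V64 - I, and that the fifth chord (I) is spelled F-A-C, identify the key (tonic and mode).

I is given as F-A-C — a major triad with root F.
If F is scale degree 1 and the mode makes that degree carry a major triad, the tonic is F and the mode is major.

F major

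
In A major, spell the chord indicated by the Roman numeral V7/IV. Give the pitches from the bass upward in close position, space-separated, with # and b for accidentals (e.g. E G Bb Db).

A C# E G

V7/IV is a secondary dominant — the dominant seventh of IV. IV in A major is D, so the applied chord's root is A, a perfect fifth above.
Building a dominant seventh chord on A gives A-C#-E-G.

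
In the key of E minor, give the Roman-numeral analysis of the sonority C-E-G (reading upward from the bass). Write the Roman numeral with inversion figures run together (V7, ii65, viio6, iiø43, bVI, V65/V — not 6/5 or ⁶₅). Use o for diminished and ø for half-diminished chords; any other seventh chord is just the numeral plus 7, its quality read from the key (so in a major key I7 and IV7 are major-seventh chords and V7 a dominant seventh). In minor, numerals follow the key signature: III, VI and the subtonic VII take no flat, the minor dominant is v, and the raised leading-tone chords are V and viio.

VI

The pitches C-E-G form a major triad rooted on C.
C is scale degree 6 in E minor, and a major triad on that degree is written VI.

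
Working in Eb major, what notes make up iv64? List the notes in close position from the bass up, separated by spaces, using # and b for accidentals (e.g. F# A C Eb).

Scale degree 4 in Eb major is Ab; here the chord built on it is altered to a minor triad. iv64 is the minor subdominant, borrowed from the parallel minor.
So the chord is Ab-Cb-Eb, a minor triad.
The figured bass 64 indicates second inversion, placing the fifth (Eb) in the bass: Eb-Ab-Cb.

Eb Ab Cb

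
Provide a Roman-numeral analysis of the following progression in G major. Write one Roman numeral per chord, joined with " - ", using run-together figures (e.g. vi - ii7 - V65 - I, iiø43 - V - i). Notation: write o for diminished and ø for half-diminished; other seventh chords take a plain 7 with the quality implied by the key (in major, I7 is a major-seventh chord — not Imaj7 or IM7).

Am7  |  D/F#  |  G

Am7: root A is the supertonic; minor seventh chord there is ii7.
D/F#: root D is the dominant; major triad there is V6.
G: root G is the tonic; major triad there is I.

ii7 - V6 - I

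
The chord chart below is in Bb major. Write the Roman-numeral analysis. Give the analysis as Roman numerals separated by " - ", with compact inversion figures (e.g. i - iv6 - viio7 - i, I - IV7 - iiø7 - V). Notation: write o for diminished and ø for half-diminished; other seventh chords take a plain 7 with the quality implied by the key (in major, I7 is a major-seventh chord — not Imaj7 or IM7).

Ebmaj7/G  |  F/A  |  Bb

Ebmaj7/G: root Eb is the subdominant; major seventh chord there is IV65.
F/A: root F is the dominant; major triad there is V6.
Bb: root Bb is the tonic; major triad there is I.

IV65 - V6 - I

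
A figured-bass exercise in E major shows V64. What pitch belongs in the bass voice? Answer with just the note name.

F#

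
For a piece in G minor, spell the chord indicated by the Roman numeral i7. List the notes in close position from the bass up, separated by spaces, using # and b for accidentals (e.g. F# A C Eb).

In G minor, the first degree is G, and the diatonic chord built there is a minor seventh chord.
Stacking thirds from G gives G-Bb-D-F.

G Bb D F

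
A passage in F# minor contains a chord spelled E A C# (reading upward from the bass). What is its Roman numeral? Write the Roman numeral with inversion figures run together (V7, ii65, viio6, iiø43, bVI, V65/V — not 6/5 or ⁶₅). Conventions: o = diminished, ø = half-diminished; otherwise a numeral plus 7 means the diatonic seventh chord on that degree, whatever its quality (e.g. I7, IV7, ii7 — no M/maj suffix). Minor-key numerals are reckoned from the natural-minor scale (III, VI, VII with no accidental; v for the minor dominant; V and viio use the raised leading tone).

III64

Stacked in thirds the chord is A-C#-E: a major triad on A.
In F# minor, A is the mediant; the diatonic major triad there is III.
With E in the bass the chord is in second inversion, so the figured bass is 64.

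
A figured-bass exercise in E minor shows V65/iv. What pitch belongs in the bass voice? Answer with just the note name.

G#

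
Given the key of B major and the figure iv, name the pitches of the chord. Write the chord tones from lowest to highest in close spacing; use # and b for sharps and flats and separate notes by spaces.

Scale degree 4 in B major is E; here the chord built on it is altered to a minor triad. iv is the minor subdominant, borrowed from the parallel minor.
So the chord is E-G-B, a minor triad.

E G B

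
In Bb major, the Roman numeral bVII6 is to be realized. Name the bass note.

C

bVII in Bb major has root Ab; the chord is Ab-C-Eb.
The figure 6 means first inversion — the third is in the bass.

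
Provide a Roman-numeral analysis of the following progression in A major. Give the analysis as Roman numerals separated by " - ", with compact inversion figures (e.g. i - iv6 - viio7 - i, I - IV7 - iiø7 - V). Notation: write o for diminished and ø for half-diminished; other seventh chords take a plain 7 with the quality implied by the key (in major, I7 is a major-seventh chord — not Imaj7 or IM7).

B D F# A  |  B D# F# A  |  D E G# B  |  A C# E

ii7 - V7/V - V42 - I

B-D-F#-A: minor seventh chord on B = scale degree 2 → ii7.
B-D#-F#-A is the secondary dominant of V (dominant seventh chord on B): V7/V.
D-E-G#-B: root E is the dominant; dominant seventh chord there is V42.
A-C#-E: root A is the tonic; major triad there is I.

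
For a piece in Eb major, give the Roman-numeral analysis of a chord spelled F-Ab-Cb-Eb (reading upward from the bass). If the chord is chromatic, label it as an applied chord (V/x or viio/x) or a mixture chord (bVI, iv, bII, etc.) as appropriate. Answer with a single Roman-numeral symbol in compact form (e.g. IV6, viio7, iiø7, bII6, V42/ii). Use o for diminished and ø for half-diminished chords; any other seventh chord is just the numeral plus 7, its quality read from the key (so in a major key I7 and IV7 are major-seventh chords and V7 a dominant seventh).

iiø7

The pitches F-Ab-Cb-Eb form a half-diminished seventh chord rooted on F.
F is the second degree of Eb major. This is the half-diminished supertonic seventh, borrowed from the parallel minor.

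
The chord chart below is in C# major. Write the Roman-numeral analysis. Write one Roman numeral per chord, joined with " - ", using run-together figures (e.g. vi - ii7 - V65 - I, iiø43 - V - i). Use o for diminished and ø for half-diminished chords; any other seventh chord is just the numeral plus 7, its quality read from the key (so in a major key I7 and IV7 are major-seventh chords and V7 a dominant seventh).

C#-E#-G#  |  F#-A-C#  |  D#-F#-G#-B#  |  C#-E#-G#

I - iv - V43 - I

C#-E#-G#: root C# is the tonic; major triad there is I.
F#-A-C# is non-diatonic — iv, a mixture chord from C# minor.
D#-F#-G#-B#: root G# is the dominant; dominant seventh chord there is V43.
C#-E#-G# has root C#, degree 1 in C# major, so I.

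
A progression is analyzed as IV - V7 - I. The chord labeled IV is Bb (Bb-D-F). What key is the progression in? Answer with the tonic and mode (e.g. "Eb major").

F major

The anchor chord is a major triad on Bb, labeled IV.
Counting down 3 scale steps from Bb places the tonic on F; a major triad on degree 4 is diatonic only in major.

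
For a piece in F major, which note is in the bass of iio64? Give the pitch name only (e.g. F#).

iio in F major has root G; the chord is G-Bb-Db.
The figure 64 means second inversion — the fifth is in the bass.

Db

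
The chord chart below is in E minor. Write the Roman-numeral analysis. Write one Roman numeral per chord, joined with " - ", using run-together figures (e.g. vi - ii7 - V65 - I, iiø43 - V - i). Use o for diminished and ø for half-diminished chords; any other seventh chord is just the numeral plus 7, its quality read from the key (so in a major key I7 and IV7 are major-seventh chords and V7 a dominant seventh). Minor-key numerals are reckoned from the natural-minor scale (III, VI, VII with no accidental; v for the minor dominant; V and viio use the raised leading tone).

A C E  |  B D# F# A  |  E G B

A-C-E has root A, degree 4 in E minor, so iv.
B-D#-F#-A has root B, degree 5 in E minor, so V7.
E-G-B has root E, degree 1 in E minor, so i.

iv - V7 - i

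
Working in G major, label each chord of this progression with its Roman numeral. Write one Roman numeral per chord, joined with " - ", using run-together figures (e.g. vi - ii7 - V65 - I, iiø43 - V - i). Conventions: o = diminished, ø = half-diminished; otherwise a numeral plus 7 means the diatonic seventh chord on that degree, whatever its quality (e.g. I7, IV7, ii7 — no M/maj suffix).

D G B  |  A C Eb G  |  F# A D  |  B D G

I64 - iiø7 - V6 - I6

D-G-B: root G is the tonic; major triad there is I64.
A-C-Eb-G is non-diatonic — iiø7, a mixture chord from G minor.
F#-A-D has root D, degree 5 in G major, so V6.
B-D-G has root G, degree 1 in G major, so I6.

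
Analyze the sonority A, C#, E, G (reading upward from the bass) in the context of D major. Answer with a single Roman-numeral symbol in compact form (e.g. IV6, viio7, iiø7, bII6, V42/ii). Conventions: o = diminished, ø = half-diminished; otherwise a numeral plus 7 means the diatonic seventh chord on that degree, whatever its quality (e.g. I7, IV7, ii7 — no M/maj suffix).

The pitches A-C#-E-G form a dominant seventh chord rooted on A.
In D major, A is the dominant; the diatonic dominant seventh chord there is V7.

V7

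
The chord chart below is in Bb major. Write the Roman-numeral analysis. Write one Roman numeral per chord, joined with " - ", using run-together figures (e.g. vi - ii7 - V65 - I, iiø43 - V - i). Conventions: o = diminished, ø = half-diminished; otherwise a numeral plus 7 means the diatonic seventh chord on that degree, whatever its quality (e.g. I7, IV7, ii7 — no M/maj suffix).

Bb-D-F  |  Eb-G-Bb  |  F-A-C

Bb-D-F: root Bb is the tonic; major triad there is I.
Eb-G-Bb: root Eb is the subdominant; major triad there is IV.
F-A-C: major triad on F = scale degree 5 → V.

I - IV - V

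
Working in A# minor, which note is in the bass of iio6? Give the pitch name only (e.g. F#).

D#

iio in A# minor has root B#; the chord is B#-D#-F#.
The figure 6 means first inversion — the third is in the bass.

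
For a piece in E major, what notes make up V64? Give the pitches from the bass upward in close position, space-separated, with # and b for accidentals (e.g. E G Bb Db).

F# B D#

In E major, the dominant is B, and the diatonic chord built there is a major triad.
Stacking thirds from B gives B-D#-F#.
The figured bass 64 indicates second inversion, placing the fifth (F#) in the bass: F#-B-D#.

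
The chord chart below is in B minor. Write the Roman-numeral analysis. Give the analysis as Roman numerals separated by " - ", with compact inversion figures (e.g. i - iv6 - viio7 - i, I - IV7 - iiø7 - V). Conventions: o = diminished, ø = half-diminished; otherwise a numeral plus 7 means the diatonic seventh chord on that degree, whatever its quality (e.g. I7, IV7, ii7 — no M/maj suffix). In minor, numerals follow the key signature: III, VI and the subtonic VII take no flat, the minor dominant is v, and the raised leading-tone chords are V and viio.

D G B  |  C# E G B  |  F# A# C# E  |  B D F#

D-G-B has root G, degree 6 in B minor, so VI64.
C#-E-G-B: half-diminished seventh chord on C# = scale degree 2 → iiø7.
F#-A#-C#-E has root F#, degree 5 in B minor, so V7.
B-D-F#: minor triad on B = scale degree 1 → i.

VI64 - iiø7 - V7 - i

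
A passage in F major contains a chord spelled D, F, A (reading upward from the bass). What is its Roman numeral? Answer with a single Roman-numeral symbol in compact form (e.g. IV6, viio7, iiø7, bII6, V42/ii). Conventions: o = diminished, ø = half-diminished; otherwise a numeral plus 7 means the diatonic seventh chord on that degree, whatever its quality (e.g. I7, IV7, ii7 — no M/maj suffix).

The pitches D-F-A form a minor triad rooted on D.
D is scale degree 6 in F major, and a minor triad on that degree is written vi.

vi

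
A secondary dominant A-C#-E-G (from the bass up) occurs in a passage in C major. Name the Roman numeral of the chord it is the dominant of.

ii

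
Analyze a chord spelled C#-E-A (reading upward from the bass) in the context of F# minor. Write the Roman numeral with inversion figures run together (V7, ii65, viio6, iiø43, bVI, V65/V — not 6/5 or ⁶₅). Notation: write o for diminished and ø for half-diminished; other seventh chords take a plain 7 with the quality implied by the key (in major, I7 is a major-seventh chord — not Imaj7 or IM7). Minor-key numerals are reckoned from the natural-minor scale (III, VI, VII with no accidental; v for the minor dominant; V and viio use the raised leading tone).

The pitches A-C#-E form a major triad rooted on A.
A is scale degree 3 in F# minor, and a major triad on that degree is written III.
With C# in the bass the chord is in first inversion, so the figured bass is 6.

III6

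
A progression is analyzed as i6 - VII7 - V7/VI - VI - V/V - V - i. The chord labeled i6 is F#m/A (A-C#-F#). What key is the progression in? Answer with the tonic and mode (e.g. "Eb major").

The anchor chord is a minor triad on F#, labeled i6.
If F# is scale degree 1 and the mode makes that degree carry a minor triad, the tonic is F# and the mode is minor.

F# minor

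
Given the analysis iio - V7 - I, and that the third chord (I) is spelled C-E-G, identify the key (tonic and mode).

C major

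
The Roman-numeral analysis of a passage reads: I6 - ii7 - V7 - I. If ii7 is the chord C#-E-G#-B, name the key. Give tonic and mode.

B major

The anchor chord is a minor seventh chord on C#, labeled ii7.
If C# is scale degree 2 and the mode makes that degree carry a minor seventh chord, the tonic is B and the mode is major.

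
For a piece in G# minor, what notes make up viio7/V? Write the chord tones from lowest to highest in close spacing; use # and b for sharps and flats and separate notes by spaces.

C## E# G# B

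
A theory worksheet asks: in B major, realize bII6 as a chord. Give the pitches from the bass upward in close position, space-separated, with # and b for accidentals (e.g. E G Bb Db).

E G C

bII6 is the Neapolitan sixth — a major triad on the lowered second degree, here in its customary first inversion. In B major that root is C.
So the chord is C-E-G.
The figured bass 6 indicates first inversion, placing the third (E) in the bass: E-G-C.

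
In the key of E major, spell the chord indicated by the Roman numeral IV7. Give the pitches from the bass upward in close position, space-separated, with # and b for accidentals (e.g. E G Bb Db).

A C# E G#

The numeral's case and figure indicate a major seventh chord. In E major its root, scale degree 4, is A.
Stacking thirds from A gives A-C#-E-G#.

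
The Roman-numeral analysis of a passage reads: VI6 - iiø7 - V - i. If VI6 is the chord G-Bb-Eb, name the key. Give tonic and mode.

G minor

The anchor chord is a major triad on Eb, labeled VI6.
If Eb is scale degree 6 and the mode makes that degree carry a major triad, the tonic is G and the mode is minor.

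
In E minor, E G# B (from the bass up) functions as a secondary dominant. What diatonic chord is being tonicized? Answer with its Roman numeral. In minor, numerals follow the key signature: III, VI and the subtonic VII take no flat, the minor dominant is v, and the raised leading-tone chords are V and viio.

The chord is a major triad on E.
A dominant resolves down a perfect fifth: E → A. In E minor, A is scale degree 4, i.e. iv.

iv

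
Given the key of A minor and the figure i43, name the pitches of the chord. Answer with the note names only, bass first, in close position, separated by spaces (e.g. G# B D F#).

The numeral's case and figure indicate a minor seventh chord. In A minor its root, scale degree 1, is A.
That chord is spelled A-C-E-G.
The figured bass 43 indicates second inversion, placing the fifth (E) in the bass: E-G-A-C.

E G A C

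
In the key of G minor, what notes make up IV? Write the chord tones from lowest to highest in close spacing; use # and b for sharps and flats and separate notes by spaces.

IV is the major subdominant, borrowed from the parallel major. In G minor that root is C.
So the chord is C-E-G, a major triad.

C E G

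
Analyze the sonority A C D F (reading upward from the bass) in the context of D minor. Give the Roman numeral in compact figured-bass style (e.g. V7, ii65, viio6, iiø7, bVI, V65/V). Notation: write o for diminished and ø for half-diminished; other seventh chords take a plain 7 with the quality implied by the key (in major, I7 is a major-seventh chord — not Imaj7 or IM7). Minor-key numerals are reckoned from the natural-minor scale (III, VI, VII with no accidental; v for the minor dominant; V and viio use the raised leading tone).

i43

Stacked in thirds the chord is D-F-A-C: a minor seventh chord on D.
In D minor, D is the tonic; the diatonic minor seventh chord there is i7.
With A in the bass the chord is in second inversion, so the figured bass is 43.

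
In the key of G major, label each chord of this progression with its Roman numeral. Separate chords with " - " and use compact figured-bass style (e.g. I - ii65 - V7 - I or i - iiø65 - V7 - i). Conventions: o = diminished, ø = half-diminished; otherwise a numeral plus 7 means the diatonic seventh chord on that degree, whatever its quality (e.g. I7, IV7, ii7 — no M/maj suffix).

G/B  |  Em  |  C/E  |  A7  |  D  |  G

I6 - vi - IV6 - V7/V - V - I

G/B has root G, degree 1 in G major, so I6.
Em: root E is the submediant; minor triad there is vi.
C/E: root C is the subdominant; major triad there is IV6.
A7: a dominant seventh chord on A, the applied dominant of V → V7/V.
D: major triad on D = scale degree 5 → V.
G: major triad on G = scale degree 1 → I.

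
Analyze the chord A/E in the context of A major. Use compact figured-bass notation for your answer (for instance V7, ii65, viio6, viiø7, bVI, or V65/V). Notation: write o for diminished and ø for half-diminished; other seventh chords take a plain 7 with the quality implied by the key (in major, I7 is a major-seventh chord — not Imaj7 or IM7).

I64

The pitches A-C#-E form a major triad rooted on A.
A is scale degree 1 in A major, and a major triad on that degree is written I.
With E in the bass the chord is in second inversion, so the figured bass is 64.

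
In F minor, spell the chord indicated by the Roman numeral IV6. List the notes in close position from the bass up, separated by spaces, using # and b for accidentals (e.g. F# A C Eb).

D F Bb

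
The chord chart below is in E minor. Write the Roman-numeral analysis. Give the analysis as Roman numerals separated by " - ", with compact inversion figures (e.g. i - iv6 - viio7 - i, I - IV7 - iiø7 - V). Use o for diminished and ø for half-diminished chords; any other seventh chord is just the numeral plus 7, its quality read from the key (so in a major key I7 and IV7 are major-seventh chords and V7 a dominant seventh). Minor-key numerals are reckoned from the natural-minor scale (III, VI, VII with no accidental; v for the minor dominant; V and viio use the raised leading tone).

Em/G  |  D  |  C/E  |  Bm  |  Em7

i6 - VII - VI6 - v - i7

Em/G has root E, degree 1 in E minor, so i6.
D has root D, degree 7 in E minor, so VII.
C/E has root C, degree 6 in E minor, so VI6.
Bm: minor triad on B = scale degree 5 → v.
Em7: root E is the tonic; minor seventh chord there is i7.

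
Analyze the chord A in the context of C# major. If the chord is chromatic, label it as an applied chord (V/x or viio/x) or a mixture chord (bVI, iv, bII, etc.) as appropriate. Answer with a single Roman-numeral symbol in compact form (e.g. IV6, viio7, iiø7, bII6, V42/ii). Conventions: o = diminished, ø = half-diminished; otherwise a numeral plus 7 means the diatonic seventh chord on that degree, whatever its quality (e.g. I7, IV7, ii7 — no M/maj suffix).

bVI

The pitches A-C#-E form a major triad rooted on A.
A is the lowered sixth degree of C# major (diatonic 6 would be A#). This is a major triad on the lowered sixth degree, borrowed from the parallel minor.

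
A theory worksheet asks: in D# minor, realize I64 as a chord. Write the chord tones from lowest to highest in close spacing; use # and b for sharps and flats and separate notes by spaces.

A# D# F##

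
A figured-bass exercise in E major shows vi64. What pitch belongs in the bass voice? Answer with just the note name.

vi in E major has root C#; the chord is C#-E-G#.
The figure 64 means second inversion — the fifth is in the bass.

G#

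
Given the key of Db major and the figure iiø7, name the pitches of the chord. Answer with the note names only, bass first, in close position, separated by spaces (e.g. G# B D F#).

Eb Gb Bbb Db

iiø7 is the half-diminished supertonic seventh, borrowed from the parallel minor. In Db major that root is Eb.
So the chord is Eb-Gb-Bbb-Db, a half-diminished seventh chord.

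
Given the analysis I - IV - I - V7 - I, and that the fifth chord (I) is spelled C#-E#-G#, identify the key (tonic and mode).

I is given as C#-E#-G# — a major triad with root C#.
If C# is scale degree 1 and the mode makes that degree carry a major triad, the tonic is C# and the mode is major.

C# major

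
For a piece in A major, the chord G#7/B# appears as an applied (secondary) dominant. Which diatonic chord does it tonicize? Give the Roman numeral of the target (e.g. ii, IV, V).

iii

The chord is a dominant seventh chord on G#.
A dominant resolves down a perfect fifth: G# → C#. In A major, C# is scale degree 3, i.e. iii.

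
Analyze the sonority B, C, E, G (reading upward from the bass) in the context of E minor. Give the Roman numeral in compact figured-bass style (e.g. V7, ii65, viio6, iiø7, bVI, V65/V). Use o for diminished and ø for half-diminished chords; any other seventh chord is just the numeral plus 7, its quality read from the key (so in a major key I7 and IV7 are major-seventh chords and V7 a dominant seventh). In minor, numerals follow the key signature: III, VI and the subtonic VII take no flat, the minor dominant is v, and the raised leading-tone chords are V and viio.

Stacked in thirds the chord is C-E-G-B: a major seventh chord on C.
In E minor, C is the submediant; the diatonic major seventh chord there is VI7.
With B in the bass the chord is in third inversion, so the figured bass is 42.

VI42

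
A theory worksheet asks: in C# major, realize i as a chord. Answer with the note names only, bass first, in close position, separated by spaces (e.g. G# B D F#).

C# E G#

Scale degree 1 in C# major is C#; here the chord built on it is altered to a minor triad. i is the minor tonic, borrowed from the parallel minor.
So the chord is C#-E-G#, a minor triad.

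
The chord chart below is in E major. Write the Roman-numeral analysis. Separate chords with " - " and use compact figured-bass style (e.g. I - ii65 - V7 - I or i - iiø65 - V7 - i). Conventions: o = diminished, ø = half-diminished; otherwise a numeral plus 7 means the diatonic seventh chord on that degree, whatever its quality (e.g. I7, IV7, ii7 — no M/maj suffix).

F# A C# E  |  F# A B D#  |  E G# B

ii7 - V43 - I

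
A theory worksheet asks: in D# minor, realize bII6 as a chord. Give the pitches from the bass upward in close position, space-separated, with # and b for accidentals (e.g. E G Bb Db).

G# B E

Scale degree 2 in D# minor is E#; lowering it a half step gives E. bII6 is the Neapolitan sixth — a major triad on the lowered second degree, here in its customary first inversion.
So the chord is E-G#-B.
With the 6 figure the chord is in first inversion; from the bass G# upward in close position it reads G#-B-E.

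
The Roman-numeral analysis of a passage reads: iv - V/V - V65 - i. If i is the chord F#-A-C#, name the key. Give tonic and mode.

F# minor

The chord F#m is a minor triad rooted on F#; its label is i.
If F# is scale degree 1 and the mode makes that degree carry a minor triad, the tonic is F# and the mode is minor.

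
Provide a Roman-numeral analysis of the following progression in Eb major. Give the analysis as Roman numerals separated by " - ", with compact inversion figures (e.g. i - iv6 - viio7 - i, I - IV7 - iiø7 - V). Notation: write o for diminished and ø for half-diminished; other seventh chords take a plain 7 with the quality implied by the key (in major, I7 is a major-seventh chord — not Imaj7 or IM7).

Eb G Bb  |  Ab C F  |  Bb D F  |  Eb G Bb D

Eb-G-Bb has root Eb, degree 1 in Eb major, so I.
Ab-C-F has root F, degree 2 in Eb major, so ii6.
Bb-D-F has root Bb, degree 5 in Eb major, so V.
Eb-G-Bb-D: major seventh chord on Eb = scale degree 1 → I7.

I - ii6 - V - I7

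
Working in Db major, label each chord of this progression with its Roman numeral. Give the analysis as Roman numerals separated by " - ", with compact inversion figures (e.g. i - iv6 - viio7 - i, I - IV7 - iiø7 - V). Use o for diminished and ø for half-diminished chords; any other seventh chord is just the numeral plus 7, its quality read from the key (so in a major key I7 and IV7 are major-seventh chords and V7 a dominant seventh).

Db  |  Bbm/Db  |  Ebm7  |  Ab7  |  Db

I - vi6 - ii7 - V7 - I

Db: root Db is the tonic; major triad there is I.
Bbm/Db: minor triad on Bb = scale degree 6 → vi6.
Ebm7 has root Eb, degree 2 in Db major, so ii7.
Ab7: root Ab is the dominant; dominant seventh chord there is V7.
Db: major triad on Db = scale degree 1 → I.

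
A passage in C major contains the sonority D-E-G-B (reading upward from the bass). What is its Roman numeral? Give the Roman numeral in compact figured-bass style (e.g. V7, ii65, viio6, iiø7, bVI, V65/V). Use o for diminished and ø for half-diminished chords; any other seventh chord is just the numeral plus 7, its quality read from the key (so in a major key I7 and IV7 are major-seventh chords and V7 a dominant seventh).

iii42

Stacked in thirds the chord is E-G-B-D: a minor seventh chord on E.
In C major, E is the mediant; the diatonic minor seventh chord there is iii7.
With D in the bass the chord is in third inversion, so the figured bass is 42.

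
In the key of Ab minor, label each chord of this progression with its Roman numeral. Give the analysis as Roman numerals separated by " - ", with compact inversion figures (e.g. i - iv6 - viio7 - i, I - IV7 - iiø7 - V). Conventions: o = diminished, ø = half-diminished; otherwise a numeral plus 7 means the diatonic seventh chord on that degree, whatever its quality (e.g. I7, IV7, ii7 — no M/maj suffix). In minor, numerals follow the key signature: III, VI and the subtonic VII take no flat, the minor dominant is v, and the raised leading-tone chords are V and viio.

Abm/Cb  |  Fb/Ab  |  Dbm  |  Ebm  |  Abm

i6 - VI6 - iv - v - i

Abm/Cb: root Ab is the tonic; minor triad there is i6.
Fb/Ab: root Fb is the submediant; major triad there is VI6.
Dbm has root Db, degree 4 in Ab minor, so iv.
Ebm: minor triad on Eb = scale degree 5 → v.
Abm: root Ab is the tonic; minor triad there is i.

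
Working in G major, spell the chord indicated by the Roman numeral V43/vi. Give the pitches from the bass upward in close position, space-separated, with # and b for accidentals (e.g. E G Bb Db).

F# A B D#

The slash means an applied dominant: we want the dominant of vi. In G major, vi is E minor, and its dominant is built on B.
Building a dominant seventh chord on B gives B-D#-F#-A.
The figured bass 43 indicates second inversion, placing the fifth (F#) in the bass: F#-A-B-D#.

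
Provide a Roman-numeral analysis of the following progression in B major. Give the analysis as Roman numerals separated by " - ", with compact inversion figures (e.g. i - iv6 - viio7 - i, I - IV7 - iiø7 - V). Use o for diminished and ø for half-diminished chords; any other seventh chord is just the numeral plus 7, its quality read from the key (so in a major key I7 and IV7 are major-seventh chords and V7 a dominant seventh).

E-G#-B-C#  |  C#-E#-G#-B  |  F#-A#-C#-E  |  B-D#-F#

ii65 - V7/V - V7 - I

E-G#-B-C#: minor seventh chord on C# = scale degree 2 → ii65.
C#-E#-G#-B: chromatic; C# is V of V, so V7/V.
F#-A#-C#-E: root F# is the dominant; dominant seventh chord there is V7.
B-D#-F#: root B is the tonic; major triad there is I.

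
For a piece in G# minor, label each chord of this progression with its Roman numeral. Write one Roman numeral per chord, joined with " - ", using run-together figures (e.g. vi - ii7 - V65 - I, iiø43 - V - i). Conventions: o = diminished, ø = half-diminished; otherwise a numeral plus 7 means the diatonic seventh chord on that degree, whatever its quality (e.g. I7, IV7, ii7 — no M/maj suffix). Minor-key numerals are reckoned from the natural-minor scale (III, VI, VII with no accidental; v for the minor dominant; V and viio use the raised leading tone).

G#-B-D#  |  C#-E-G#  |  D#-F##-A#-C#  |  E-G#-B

i - iv - V7 - VI

G#-B-D#: minor triad on G# = scale degree 1 → i.
C#-E-G#: minor triad on C# = scale degree 4 → iv.
D#-F##-A#-C#: root D# is the dominant; dominant seventh chord there is V7.
E-G#-B: root E is the submediant; major triad there is VI.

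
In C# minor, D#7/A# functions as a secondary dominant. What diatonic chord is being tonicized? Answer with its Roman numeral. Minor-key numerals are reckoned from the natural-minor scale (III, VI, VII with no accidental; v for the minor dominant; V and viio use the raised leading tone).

V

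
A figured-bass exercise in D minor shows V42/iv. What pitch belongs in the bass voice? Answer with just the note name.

The applied chord V42/iv is rooted on D: D-F#-A-C.
The figure 42 means third inversion — the seventh is in the bass.

C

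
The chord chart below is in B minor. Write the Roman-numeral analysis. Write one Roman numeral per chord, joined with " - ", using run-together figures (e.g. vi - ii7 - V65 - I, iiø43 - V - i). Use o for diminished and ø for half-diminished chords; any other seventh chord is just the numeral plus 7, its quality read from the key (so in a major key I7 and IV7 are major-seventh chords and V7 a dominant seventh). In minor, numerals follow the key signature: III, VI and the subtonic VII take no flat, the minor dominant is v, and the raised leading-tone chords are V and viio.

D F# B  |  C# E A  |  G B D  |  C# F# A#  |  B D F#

D-F#-B: minor triad on B = scale degree 1 → i6.
C#-E-A: major triad on A = scale degree 7 → VII6.
G-B-D: major triad on G = scale degree 6 → VI.
C#-F#-A#: major triad on F# = scale degree 5 → V64.
B-D-F#: root B is the tonic; minor triad there is i.

i6 - VII6 - VI - V64 - i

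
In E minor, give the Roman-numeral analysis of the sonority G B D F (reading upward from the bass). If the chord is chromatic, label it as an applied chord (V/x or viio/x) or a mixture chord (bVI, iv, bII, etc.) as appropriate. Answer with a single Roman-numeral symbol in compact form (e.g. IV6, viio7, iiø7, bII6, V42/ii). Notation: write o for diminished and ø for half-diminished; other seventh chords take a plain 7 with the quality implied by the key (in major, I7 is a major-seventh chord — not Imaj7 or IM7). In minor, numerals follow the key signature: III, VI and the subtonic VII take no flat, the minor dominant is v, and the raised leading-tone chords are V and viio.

V7/VI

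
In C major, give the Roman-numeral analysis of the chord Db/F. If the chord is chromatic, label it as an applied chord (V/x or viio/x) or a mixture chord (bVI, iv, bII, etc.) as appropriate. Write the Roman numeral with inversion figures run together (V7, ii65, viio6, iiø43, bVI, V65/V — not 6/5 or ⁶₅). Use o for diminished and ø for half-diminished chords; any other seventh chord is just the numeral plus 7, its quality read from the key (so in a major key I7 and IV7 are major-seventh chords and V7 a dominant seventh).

bII6

The pitches Db-F-Ab form a major triad rooted on Db.
Db is the lowered second degree of C major (diatonic 2 would be D). This is the Neapolitan sixth — a major triad on the lowered second degree, here in its customary first inversion.
With F in the bass the chord is in first inversion, so the figured bass is 6.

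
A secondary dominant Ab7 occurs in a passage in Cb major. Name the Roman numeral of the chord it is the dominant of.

The chord is a dominant seventh chord on Ab.
A dominant resolves down a perfect fifth: Ab → Db. In Cb major, Db is scale degree 2, i.e. ii.

ii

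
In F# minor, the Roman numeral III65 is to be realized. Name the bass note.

C#

III in F# minor has root A; the chord is A-C#-E-G#.
The figure 65 means first inversion — the third is in the bass.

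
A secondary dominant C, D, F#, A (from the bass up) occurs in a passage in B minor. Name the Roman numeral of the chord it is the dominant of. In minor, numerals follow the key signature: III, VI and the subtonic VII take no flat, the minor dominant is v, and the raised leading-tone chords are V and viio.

VI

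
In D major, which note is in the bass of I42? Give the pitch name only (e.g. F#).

I in D major has root D; the chord is D-F#-A-C#.
The figure 42 means third inversion — the seventh is in the bass.

C#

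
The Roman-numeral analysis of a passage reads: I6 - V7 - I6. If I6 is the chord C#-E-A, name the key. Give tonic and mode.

I6 is given as C#-E-A — a major triad with root A.
If A is scale degree 1 and the mode makes that degree carry a major triad, the tonic is A and the mode is major.

A major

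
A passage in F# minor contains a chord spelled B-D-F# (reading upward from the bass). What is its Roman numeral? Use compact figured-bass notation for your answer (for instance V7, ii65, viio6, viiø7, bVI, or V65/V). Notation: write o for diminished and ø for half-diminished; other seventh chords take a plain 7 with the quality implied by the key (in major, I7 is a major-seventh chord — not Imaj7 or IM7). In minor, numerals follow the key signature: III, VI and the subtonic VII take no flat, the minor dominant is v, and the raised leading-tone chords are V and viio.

Stacked in thirds the chord is B-D-F#: a minor triad on B.
In F# minor, B is the subdominant; the diatonic minor triad there is iv.

iv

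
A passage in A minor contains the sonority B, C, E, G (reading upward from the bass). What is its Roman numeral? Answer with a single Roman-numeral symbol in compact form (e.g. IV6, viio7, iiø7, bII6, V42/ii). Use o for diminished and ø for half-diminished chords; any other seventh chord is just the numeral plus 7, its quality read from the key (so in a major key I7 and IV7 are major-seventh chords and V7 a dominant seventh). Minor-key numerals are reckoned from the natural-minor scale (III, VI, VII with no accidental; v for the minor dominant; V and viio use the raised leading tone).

Stacked in thirds the chord is C-E-G-B: a major seventh chord on C.
In A minor, C is the mediant; the diatonic major seventh chord there is III7.
With B in the bass the chord is in third inversion, so the figured bass is 42.

III42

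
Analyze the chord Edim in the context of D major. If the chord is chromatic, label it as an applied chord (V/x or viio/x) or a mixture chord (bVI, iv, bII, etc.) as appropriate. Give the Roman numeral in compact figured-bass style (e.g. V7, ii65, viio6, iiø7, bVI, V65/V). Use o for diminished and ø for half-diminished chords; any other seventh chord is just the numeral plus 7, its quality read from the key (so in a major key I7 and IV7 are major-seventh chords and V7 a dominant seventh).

iio

Stacked in thirds the chord is E-G-Bb: a diminished triad on E.
E is the second degree of D major. This is the diminished supertonic triad, borrowed from the parallel minor.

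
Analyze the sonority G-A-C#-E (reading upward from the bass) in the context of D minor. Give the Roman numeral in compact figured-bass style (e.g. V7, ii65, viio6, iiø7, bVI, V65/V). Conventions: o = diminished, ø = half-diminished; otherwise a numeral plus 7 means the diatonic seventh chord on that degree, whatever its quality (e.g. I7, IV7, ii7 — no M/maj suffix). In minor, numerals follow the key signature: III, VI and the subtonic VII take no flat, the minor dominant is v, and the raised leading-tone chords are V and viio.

V42

The pitches A-C#-E-G form a dominant seventh chord rooted on A.
A is scale degree 5 in D minor, and a dominant seventh chord on that degree is written V7.
With G in the bass the chord is in third inversion, so the figured bass is 42.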